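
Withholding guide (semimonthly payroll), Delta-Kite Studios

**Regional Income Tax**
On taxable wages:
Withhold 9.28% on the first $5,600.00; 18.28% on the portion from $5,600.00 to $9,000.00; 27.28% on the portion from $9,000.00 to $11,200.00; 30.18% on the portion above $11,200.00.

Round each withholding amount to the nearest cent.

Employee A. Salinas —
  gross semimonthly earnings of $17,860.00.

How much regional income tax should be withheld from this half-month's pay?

$3,751.35

Regional Income Tax: taxable = $17,860.00
  $1,741.36 + 30.18% × ($17,860.00 − $11,200.00) = $1,741.36 + 30.18% × $6,660.00 = $3,751.35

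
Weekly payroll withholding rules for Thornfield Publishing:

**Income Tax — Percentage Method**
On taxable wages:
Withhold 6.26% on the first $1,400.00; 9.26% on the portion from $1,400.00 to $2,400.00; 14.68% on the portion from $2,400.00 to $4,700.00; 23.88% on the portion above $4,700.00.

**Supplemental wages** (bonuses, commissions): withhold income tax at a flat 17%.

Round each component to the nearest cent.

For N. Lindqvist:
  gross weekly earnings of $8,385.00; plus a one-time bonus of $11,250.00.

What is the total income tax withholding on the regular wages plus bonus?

$3,310.36

Income Tax: taxable = $8,385.00
  $517.88 + 23.88% × ($8,385.00 − $4,700.00) = $517.88 + 23.88% × $3,685.00 = $1,397.86
Supplemental (17% flat on bonus): 17% × $11,250.00 = $1,912.50
Total income tax: $1,397.86 + $1,912.50 = $3,310.36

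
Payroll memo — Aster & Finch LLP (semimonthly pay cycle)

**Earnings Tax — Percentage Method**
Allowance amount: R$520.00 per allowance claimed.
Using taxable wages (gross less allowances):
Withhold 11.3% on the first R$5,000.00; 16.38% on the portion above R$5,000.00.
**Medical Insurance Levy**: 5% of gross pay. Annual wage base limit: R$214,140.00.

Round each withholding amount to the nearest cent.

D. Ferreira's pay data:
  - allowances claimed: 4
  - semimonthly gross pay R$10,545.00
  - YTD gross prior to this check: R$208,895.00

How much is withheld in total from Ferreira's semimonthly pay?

R$1,394.82

Earnings Tax: taxable = R$10,545.00 − 4×R$520.00 = R$8,465.00
  R$565.00 + 16.38% × (R$8,465.00 − R$5,000.00) = R$565.00 + 16.38% × R$3,465.00 = R$1,132.57
Medical Insurance Levy: cap R$214,140.00 − YTD R$208,895.00 = R$5,245.00 subject; 5% × R$5,245.00 = R$262.25
Total: R$1,132.57 + R$262.25 = R$1,394.82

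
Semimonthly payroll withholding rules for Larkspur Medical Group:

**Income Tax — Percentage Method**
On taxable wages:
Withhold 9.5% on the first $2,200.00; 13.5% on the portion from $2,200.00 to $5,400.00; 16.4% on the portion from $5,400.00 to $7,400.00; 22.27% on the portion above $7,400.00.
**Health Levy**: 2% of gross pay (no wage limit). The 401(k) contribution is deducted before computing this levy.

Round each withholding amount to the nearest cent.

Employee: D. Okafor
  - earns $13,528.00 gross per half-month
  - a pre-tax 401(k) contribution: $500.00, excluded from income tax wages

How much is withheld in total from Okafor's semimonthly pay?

Income Tax: taxable = $13,528.00 − $500.00 = $13,028.00
  $969.00 + 22.27% × ($13,028.00 − $7,400.00) = $969.00 + 22.27% × $5,628.00 = $2,222.36
Health Levy: 2% × $13,028.00 = $260.56
Total: $2,222.36 + $260.56 = $2,482.92

$2,482.92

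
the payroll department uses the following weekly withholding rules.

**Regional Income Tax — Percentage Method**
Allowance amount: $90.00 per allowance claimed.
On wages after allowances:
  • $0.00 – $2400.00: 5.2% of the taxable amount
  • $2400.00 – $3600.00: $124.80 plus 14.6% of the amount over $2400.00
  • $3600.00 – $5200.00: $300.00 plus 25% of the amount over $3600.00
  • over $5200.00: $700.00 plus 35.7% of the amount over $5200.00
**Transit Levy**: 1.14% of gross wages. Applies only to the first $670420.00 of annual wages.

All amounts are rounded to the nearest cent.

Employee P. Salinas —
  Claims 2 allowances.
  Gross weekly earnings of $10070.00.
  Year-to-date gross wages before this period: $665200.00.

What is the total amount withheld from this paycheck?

$2433.84

Regional Income Tax: taxable = $10070.00 − 2×$90.00 = $9890.00
  $700.00 + 35.7% × ($9890.00 − $5200.00) = $700.00 + 35.7% × $4690.00 = $2374.33
Transit Levy: cap $670420.00 − YTD $665200.00 = $5220.00 subject; 1.14% × $5220.00 = $59.51
Total: $2374.33 + $59.51 = $2433.84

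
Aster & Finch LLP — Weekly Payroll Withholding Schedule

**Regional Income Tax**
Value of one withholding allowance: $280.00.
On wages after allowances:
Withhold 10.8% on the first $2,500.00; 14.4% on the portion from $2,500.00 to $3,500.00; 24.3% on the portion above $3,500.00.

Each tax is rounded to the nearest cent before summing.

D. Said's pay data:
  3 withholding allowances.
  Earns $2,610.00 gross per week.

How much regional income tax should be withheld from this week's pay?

$191.16

Regional Income Tax: taxable = $2,610.00 − 3×$280.00 = $1,770.00
  10.8% × $1,770.00 = $191.16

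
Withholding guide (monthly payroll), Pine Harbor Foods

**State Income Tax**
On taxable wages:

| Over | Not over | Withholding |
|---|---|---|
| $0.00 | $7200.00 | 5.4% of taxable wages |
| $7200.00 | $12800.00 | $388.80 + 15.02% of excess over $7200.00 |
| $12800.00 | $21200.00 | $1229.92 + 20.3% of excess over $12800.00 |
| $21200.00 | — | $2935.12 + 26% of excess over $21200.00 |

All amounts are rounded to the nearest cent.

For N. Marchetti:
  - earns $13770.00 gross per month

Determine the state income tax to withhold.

$1426.83

State Income Tax: taxable = $13770.00
  $1229.92 + 20.3% × ($13770.00 − $12800.00) = $1229.92 + 20.3% × $970.00 = $1426.83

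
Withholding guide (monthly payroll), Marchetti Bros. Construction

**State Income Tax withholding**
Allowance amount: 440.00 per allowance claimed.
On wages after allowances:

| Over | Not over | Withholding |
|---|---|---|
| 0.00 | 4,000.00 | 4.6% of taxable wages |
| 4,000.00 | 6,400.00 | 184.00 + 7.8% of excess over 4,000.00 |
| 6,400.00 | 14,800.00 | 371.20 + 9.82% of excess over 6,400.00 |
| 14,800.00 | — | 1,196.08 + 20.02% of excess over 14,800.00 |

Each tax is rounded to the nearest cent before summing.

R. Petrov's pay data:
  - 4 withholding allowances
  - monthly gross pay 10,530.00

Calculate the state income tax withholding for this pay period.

State Income Tax: taxable = 10,530.00 − 4×440.00 = 8,770.00
  371.20 + 9.82% × (8,770.00 − 6,400.00) = 371.20 + 9.82% × 2,370.00 = 603.93

603.93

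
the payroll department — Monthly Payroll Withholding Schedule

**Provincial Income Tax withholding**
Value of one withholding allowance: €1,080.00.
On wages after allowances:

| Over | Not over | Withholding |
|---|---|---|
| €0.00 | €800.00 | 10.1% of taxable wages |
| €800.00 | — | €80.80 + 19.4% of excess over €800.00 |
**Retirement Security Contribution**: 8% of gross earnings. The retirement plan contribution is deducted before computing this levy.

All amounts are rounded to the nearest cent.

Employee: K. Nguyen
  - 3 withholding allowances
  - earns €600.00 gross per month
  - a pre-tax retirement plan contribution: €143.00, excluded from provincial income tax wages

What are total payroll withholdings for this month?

€36.56

Provincial Income Tax: taxable = €600.00 − €143.00 − 3×€1,080.00 = €-2,783.00
  Taxable ≤ 0 → €0.00
Retirement Security Contribution: 8% × €457.00 = €36.56
Total: €0.00 + €36.56 = €36.56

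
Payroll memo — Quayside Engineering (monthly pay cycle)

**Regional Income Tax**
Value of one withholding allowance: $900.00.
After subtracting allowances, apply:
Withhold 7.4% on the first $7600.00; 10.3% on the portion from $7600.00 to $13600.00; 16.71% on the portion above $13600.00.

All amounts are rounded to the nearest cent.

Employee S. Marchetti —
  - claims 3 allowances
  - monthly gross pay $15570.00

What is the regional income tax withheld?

$1105.21

Regional Income Tax: taxable = $15570.00 − 3×$900.00 = $12870.00
  $562.40 + 10.3% × ($12870.00 − $7600.00) = $562.40 + 10.3% × $5270.00 = $1105.21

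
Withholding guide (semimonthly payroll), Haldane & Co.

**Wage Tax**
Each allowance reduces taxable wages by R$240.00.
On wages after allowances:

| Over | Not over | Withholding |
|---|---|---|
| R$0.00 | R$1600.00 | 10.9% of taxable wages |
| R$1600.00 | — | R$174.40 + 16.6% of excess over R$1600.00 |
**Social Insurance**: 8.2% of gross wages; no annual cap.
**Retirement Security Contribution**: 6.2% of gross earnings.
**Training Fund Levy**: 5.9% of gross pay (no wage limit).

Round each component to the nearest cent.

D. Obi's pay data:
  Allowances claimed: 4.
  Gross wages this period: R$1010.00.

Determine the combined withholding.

R$210.48

Wage Tax: taxable = R$1010.00 − 4×R$240.00 = R$50.00
  10.9% × R$50.00 = R$5.45
Social Insurance: 8.2% × R$1010.00 = R$82.82
Retirement Security Contribution: 6.2% × R$1010.00 = R$62.62
Training Fund Levy: 5.9% × R$1010.00 = R$59.59
Total: R$5.45 + R$82.82 + R$62.62 + R$59.59 = R$210.48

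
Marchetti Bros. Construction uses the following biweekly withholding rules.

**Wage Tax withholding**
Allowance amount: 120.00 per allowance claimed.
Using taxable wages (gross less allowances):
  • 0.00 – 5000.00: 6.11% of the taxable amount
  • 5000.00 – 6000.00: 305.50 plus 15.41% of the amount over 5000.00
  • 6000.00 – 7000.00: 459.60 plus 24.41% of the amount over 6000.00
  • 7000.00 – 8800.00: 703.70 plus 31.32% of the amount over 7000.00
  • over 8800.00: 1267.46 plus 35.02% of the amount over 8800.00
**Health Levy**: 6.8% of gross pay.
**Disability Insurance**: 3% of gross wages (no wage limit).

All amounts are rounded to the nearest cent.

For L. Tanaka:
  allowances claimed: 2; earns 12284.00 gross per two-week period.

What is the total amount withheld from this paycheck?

3607.34

Wage Tax: taxable = 12284.00 − 2×120.00 = 12044.00
  1267.46 + 35.02% × (12044.00 − 8800.00) = 1267.46 + 35.02% × 3244.00 = 2403.51
Health Levy: 6.8% × 12284.00 = 835.31
Disability Insurance: 3% × 12284.00 = 368.52
Total: 2403.51 + 835.31 + 368.52 = 3607.34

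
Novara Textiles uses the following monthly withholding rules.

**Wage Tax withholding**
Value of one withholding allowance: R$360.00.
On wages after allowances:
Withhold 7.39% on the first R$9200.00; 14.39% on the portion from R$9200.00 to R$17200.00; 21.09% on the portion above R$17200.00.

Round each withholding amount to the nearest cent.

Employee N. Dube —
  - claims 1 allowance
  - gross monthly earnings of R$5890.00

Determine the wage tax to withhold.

R$408.67

Wage Tax: taxable = R$5890.00 − 1×R$360.00 = R$5530.00
  7.39% × R$5530.00 = R$408.67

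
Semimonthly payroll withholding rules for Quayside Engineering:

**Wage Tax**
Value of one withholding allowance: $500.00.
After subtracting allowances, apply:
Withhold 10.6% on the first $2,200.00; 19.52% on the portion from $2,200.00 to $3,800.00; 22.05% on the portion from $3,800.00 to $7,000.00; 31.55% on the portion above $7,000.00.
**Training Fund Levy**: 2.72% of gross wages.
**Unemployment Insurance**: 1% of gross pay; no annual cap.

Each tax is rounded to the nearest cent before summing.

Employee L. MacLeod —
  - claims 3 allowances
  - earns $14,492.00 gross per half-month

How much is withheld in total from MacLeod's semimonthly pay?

Wage Tax: taxable = $14,492.00 − 3×$500.00 = $12,992.00
  $1,251.12 + 31.55% × ($12,992.00 − $7,000.00) = $1,251.12 + 31.55% × $5,992.00 = $3,141.60
Training Fund Levy: 2.72% × $14,492.00 = $394.18
Unemployment Insurance: 1% × $14,492.00 = $144.92
Total: $3,141.60 + $394.18 + $144.92 = $3,680.70

$3,680.70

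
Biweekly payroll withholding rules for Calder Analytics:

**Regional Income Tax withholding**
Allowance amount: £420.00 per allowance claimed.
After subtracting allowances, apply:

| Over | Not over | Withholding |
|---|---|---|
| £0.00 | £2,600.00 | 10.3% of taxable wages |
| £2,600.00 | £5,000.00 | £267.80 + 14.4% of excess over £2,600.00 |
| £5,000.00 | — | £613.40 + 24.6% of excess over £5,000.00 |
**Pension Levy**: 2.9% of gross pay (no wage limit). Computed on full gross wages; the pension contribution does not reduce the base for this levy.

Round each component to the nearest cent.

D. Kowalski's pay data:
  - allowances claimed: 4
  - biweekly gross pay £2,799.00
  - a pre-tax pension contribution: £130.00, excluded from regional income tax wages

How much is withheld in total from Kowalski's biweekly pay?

£183.04

Regional Income Tax: taxable = £2,799.00 − £130.00 − 4×£420.00 = £989.00
  10.3% × £989.00 = £101.87
Pension Levy: 2.9% × £2,799.00 = £81.17
Total: £101.87 + £81.17 = £183.04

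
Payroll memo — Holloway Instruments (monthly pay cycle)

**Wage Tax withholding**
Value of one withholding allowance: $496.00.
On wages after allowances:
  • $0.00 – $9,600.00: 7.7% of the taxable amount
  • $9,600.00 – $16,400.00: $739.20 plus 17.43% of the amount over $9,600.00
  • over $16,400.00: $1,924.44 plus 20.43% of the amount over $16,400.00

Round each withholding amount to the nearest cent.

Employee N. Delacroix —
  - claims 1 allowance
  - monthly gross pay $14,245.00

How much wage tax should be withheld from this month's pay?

$1,462.37

Wage Tax: taxable = $14,245.00 − 1×$496.00 = $13,749.00
  $739.20 + 17.43% × ($13,749.00 − $9,600.00) = $739.20 + 17.43% × $4,149.00 = $1,462.37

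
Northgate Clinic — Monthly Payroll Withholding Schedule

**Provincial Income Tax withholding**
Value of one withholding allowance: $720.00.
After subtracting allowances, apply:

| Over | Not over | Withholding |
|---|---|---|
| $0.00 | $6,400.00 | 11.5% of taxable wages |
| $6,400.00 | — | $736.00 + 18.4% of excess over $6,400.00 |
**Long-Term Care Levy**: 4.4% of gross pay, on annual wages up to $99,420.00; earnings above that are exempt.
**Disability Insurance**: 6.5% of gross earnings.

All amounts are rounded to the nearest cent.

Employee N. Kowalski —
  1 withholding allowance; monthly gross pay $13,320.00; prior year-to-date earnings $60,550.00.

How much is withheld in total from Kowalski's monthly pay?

$3,328.68

Provincial Income Tax: taxable = $13,320.00 − 1×$720.00 = $12,600.00
  $736.00 + 18.4% × ($12,600.00 − $6,400.00) = $736.00 + 18.4% × $6,200.00 = $1,876.80
Long-Term Care Levy: 4.4% × $13,320.00 = $586.08
Disability Insurance: 6.5% × $13,320.00 = $865.80
Total: $1,876.80 + $586.08 + $865.80 = $3,328.68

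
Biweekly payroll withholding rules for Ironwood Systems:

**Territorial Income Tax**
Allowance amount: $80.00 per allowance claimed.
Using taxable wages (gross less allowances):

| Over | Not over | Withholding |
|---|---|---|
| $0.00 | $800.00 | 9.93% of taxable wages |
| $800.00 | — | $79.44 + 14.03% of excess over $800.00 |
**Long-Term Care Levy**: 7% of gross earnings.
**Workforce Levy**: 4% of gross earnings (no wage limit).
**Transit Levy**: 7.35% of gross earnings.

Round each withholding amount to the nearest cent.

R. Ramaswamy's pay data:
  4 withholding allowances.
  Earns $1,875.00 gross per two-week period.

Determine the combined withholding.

Territorial Income Tax: taxable = $1,875.00 − 4×$80.00 = $1,555.00
  $79.44 + 14.03% × ($1,555.00 − $800.00) = $79.44 + 14.03% × $755.00 = $185.37
Long-Term Care Levy: 7% × $1,875.00 = $131.25
Workforce Levy: 4% × $1,875.00 = $75.00
Transit Levy: 7.35% × $1,875.00 = $137.81
Total: $185.37 + $131.25 + $75.00 + $137.81 = $529.43

$529.43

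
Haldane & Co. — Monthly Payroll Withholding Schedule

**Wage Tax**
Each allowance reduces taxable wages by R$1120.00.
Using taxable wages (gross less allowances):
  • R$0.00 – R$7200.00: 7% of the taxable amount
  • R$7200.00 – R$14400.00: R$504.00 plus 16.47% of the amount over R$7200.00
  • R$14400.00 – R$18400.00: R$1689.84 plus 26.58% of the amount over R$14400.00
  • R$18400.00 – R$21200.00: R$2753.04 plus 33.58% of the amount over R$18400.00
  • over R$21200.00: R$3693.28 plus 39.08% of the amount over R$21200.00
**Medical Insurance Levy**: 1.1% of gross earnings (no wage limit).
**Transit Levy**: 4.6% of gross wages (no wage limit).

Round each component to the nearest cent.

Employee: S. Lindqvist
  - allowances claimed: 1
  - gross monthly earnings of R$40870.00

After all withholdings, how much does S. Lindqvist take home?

Wage Tax: taxable = R$40870.00 − 1×R$1120.00 = R$39750.00
  R$3693.28 + 39.08% × (R$39750.00 − R$21200.00) = R$3693.28 + 39.08% × R$18550.00 = R$10942.62
Medical Insurance Levy: 1.1% × R$40870.00 = R$449.57
Transit Levy: 4.6% × R$40870.00 = R$1880.02
Total withheld: R$10942.62 + R$449.57 + R$1880.02 = R$13272.21
Net pay: R$40870.00 − R$13272.21 = R$27597.79

R$27597.79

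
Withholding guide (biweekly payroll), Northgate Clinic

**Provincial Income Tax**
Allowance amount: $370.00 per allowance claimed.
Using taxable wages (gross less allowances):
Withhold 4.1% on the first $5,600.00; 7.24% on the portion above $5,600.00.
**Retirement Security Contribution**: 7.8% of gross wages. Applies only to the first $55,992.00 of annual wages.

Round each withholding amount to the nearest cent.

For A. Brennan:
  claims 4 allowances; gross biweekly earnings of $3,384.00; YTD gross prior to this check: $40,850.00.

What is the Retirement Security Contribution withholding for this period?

Retirement Security Contribution: 7.8% × $3,384.00 = $263.95

$263.95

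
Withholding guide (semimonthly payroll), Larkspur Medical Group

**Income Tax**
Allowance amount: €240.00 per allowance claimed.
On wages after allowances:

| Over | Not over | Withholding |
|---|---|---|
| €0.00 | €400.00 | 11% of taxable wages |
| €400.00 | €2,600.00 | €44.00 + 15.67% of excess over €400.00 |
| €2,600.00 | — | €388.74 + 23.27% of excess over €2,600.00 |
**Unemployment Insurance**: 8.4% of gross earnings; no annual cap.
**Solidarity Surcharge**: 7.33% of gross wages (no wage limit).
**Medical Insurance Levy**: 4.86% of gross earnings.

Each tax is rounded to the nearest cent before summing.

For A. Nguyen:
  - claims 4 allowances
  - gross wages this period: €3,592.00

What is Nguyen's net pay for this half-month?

€2,456.22

Income Tax: taxable = €3,592.00 − 4×€240.00 = €2,632.00
  €388.74 + 23.27% × (€2,632.00 − €2,600.00) = €388.74 + 23.27% × €32.00 = €396.19
Unemployment Insurance: 8.4% × €3,592.00 = €301.73
Solidarity Surcharge: 7.33% × €3,592.00 = €263.29
Medical Insurance Levy: 4.86% × €3,592.00 = €174.57
Total withheld: €396.19 + €301.73 + €263.29 + €174.57 = €1,135.78
Net pay: €3,592.00 − €1,135.78 = €2,456.22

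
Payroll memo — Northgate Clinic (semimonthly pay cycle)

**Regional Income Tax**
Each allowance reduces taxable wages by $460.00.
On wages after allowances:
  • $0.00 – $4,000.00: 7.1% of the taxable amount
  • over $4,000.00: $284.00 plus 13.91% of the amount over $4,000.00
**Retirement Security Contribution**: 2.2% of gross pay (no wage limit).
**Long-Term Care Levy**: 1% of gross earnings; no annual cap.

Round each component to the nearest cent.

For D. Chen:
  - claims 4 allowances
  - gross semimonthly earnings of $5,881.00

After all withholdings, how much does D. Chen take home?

Regional Income Tax: taxable = $5,881.00 − 4×$460.00 = $4,041.00
  $284.00 + 13.91% × ($4,041.00 − $4,000.00) = $284.00 + 13.91% × $41.00 = $289.70
Retirement Security Contribution: 2.2% × $5,881.00 = $129.38
Long-Term Care Levy: 1% × $5,881.00 = $58.81
Total withheld: $289.70 + $129.38 + $58.81 = $477.89
Net pay: $5,881.00 − $477.89 = $5,403.11

$5,403.11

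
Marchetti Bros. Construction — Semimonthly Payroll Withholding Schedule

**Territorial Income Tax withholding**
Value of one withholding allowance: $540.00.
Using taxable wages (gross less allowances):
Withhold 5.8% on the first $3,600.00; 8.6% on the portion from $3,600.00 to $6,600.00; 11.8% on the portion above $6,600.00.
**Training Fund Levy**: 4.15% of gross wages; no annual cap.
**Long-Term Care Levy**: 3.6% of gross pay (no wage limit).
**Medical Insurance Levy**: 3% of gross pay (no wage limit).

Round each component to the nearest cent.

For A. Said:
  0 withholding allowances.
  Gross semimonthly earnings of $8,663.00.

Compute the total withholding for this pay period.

Territorial Income Tax: taxable = $8,663.00
  $466.80 + 11.8% × ($8,663.00 − $6,600.00) = $466.80 + 11.8% × $2,063.00 = $710.23
Training Fund Levy: 4.15% × $8,663.00 = $359.51
Long-Term Care Levy: 3.6% × $8,663.00 = $311.87
Medical Insurance Levy: 3% × $8,663.00 = $259.89
Total: $710.23 + $359.51 + $311.87 + $259.89 = $1,641.50

$1,641.50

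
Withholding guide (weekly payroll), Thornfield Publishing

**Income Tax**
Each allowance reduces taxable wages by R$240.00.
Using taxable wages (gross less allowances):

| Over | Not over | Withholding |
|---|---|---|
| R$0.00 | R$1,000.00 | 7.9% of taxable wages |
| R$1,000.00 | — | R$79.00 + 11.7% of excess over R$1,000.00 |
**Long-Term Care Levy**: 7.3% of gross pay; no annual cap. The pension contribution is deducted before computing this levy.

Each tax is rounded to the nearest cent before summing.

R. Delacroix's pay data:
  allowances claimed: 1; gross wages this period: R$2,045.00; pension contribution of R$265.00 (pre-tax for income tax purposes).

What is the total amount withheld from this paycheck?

Income Tax: taxable = R$2,045.00 − R$265.00 − 1×R$240.00 = R$1,540.00
  R$79.00 + 11.7% × (R$1,540.00 − R$1,000.00) = R$79.00 + 11.7% × R$540.00 = R$142.18
Long-Term Care Levy: 7.3% × R$1,780.00 = R$129.94
Total: R$142.18 + R$129.94 = R$272.12

R$272.12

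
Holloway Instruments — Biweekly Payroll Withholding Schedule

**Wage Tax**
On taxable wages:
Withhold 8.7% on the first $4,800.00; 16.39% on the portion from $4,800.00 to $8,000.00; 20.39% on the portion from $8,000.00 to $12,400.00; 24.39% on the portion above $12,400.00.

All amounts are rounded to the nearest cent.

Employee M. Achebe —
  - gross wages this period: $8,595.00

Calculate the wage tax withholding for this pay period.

Wage Tax: taxable = $8,595.00
  $942.08 + 20.39% × ($8,595.00 − $8,000.00) = $942.08 + 20.39% × $595.00 = $1,063.40

$1,063.40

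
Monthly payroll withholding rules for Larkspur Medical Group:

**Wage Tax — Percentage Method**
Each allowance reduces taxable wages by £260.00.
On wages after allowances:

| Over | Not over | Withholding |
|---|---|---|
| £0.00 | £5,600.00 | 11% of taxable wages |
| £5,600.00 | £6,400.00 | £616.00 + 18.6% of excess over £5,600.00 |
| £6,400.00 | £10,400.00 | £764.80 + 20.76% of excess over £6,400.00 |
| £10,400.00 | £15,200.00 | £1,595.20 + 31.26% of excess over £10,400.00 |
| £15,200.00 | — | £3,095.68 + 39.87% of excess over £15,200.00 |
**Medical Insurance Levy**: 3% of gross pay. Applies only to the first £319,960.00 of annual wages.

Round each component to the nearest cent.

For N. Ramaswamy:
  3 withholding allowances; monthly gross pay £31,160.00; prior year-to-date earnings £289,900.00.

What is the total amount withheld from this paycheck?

Wage Tax: taxable = £31,160.00 − 3×£260.00 = £30,380.00
  £3,095.68 + 39.87% × (£30,380.00 − £15,200.00) = £3,095.68 + 39.87% × £15,180.00 = £9,147.95
Medical Insurance Levy: cap £319,960.00 − YTD £289,900.00 = £30,060.00 subject; 3% × £30,060.00 = £901.80
Total: £9,147.95 + £901.80 = £10,049.75

£10,049.75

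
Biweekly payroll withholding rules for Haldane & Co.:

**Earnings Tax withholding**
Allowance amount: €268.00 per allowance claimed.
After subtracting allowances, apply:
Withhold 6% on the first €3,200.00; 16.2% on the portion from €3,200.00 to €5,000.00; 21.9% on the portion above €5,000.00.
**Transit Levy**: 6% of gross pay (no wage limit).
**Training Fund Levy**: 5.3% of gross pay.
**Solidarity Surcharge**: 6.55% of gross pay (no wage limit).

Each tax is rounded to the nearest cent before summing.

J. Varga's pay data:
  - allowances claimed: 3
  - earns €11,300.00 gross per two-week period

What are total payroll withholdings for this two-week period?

€3,704.27

Earnings Tax: taxable = €11,300.00 − 3×€268.00 = €10,496.00
  €483.60 + 21.9% × (€10,496.00 − €5,000.00) = €483.60 + 21.9% × €5,496.00 = €1,687.22
Transit Levy: 6% × €11,300.00 = €678.00
Training Fund Levy: 5.3% × €11,300.00 = €598.90
Solidarity Surcharge: 6.55% × €11,300.00 = €740.15
Total: €1,687.22 + €678.00 + €598.90 + €740.15 = €3,704.27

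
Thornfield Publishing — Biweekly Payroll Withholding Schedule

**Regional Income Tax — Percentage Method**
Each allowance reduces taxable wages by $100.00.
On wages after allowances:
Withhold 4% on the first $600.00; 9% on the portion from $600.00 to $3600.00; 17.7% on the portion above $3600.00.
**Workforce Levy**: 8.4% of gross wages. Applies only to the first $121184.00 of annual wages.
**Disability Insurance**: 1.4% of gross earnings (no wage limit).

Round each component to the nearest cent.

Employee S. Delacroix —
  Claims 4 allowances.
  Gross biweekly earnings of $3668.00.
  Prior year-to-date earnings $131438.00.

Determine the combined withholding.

Regional Income Tax: taxable = $3668.00 − 4×$100.00 = $3268.00
  $24.00 + 9% × ($3268.00 − $600.00) = $24.00 + 9% × $2668.00 = $264.12
Workforce Levy: YTD $131438.00 ≥ cap $121184.00 → $0.00
Disability Insurance: 1.4% × $3668.00 = $51.35
Total: $264.12 + $0.00 + $51.35 = $315.47

$315.47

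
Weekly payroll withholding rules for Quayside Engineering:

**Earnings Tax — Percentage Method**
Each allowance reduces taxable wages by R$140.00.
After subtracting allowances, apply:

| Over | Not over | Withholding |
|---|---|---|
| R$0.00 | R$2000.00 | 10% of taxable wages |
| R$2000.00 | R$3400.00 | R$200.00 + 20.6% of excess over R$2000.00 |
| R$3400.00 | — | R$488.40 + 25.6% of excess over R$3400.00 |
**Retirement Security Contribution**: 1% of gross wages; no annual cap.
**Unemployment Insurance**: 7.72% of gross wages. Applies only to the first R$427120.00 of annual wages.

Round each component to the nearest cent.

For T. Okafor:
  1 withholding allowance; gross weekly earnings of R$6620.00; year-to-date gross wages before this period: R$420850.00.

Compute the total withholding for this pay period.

R$1827.12

Earnings Tax: taxable = R$6620.00 − 1×R$140.00 = R$6480.00
  R$488.40 + 25.6% × (R$6480.00 − R$3400.00) = R$488.40 + 25.6% × R$3080.00 = R$1276.88
Retirement Security Contribution: 1% × R$6620.00 = R$66.20
Unemployment Insurance: cap R$427120.00 − YTD R$420850.00 = R$6270.00 subject; 7.72% × R$6270.00 = R$484.04
Total: R$1276.88 + R$66.20 + R$484.04 = R$1827.12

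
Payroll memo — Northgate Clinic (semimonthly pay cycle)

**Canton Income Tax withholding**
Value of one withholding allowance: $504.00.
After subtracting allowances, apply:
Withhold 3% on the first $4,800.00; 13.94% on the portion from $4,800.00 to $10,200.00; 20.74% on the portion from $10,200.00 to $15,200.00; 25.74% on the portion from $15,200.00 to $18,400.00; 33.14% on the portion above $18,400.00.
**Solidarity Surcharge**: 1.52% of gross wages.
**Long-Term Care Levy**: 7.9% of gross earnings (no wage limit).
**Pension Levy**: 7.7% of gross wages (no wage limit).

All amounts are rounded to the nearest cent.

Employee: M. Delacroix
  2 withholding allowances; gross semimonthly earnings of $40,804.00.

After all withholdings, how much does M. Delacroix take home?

Canton Income Tax: taxable = $40,804.00 − 2×$504.00 = $39,796.00
  $2,757.44 + 33.14% × ($39,796.00 − $18,400.00) = $2,757.44 + 33.14% × $21,396.00 = $9,848.07
Solidarity Surcharge: 1.52% × $40,804.00 = $620.22
Long-Term Care Levy: 7.9% × $40,804.00 = $3,223.52
Pension Levy: 7.7% × $40,804.00 = $3,141.91
Total withheld: $9,848.07 + $620.22 + $3,223.52 + $3,141.91 = $16,833.72
Net pay: $40,804.00 − $16,833.72 = $23,970.28

$23,970.28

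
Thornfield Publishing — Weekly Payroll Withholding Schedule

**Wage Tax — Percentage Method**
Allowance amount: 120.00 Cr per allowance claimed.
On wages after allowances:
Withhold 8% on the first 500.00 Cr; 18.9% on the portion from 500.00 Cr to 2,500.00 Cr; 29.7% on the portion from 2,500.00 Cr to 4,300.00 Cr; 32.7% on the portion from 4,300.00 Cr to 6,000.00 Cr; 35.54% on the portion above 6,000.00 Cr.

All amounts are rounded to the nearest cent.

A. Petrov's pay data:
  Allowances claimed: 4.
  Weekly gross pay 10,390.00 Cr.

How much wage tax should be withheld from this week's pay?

Wage Tax: taxable = 10,390.00 Cr − 4×120.00 Cr = 9,910.00 Cr
  1,508.50 Cr + 35.54% × (9,910.00 Cr − 6,000.00 Cr) = 1,508.50 Cr + 35.54% × 3,910.00 Cr = 2,898.11 Cr

2,898.11 Cr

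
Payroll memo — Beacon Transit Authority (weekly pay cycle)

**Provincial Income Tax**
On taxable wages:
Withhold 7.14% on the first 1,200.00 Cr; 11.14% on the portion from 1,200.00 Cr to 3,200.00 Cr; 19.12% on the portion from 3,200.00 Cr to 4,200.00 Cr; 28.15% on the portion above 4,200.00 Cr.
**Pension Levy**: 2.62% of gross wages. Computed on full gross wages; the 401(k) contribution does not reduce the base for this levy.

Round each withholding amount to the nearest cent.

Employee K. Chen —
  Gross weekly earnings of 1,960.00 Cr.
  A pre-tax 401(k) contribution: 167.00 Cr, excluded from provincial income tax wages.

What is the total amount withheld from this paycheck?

Provincial Income Tax: taxable = 1,960.00 Cr − 167.00 Cr = 1,793.00 Cr
  85.68 Cr + 11.14% × (1,793.00 Cr − 1,200.00 Cr) = 85.68 Cr + 11.14% × 593.00 Cr = 151.74 Cr
Pension Levy: 2.62% × 1,960.00 Cr = 51.35 Cr
Total: 151.74 Cr + 51.35 Cr = 203.09 Cr

203.09 Cr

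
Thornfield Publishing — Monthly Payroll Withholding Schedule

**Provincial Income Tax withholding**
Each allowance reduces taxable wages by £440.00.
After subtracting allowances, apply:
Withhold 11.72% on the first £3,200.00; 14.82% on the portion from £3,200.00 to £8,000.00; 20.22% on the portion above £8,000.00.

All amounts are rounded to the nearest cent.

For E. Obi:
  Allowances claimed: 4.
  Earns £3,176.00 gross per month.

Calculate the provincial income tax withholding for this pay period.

£165.96

Provincial Income Tax: taxable = £3,176.00 − 4×£440.00 = £1,416.00
  11.72% × £1,416.00 = £165.96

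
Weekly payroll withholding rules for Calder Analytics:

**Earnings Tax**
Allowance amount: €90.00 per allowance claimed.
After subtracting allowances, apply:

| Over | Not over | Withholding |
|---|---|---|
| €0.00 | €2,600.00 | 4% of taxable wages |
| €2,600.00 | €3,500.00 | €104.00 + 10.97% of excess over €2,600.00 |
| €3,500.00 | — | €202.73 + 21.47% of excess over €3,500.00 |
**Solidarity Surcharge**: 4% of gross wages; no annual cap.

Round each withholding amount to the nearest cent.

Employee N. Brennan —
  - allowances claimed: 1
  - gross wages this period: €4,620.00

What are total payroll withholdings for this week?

€608.67

Earnings Tax: taxable = €4,620.00 − 1×€90.00 = €4,530.00
  €202.73 + 21.47% × (€4,530.00 − €3,500.00) = €202.73 + 21.47% × €1,030.00 = €423.87
Solidarity Surcharge: 4% × €4,620.00 = €184.80
Total: €423.87 + €184.80 = €608.67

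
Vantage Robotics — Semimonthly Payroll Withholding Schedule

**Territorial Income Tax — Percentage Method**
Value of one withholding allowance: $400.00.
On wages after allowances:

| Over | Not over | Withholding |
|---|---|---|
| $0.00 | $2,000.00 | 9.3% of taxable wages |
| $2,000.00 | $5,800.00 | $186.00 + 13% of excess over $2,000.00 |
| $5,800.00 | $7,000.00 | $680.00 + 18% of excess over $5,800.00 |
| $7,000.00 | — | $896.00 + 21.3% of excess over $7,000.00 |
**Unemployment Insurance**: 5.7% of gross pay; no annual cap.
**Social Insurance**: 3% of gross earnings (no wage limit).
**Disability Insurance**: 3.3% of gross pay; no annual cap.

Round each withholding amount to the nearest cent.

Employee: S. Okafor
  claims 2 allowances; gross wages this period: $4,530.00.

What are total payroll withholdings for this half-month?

$954.50

Territorial Income Tax: taxable = $4,530.00 − 2×$400.00 = $3,730.00
  $186.00 + 13% × ($3,730.00 − $2,000.00) = $186.00 + 13% × $1,730.00 = $410.90
Unemployment Insurance: 5.7% × $4,530.00 = $258.21
Social Insurance: 3% × $4,530.00 = $135.90
Disability Insurance: 3.3% × $4,530.00 = $149.49
Total: $410.90 + $258.21 + $135.90 + $149.49 = $954.50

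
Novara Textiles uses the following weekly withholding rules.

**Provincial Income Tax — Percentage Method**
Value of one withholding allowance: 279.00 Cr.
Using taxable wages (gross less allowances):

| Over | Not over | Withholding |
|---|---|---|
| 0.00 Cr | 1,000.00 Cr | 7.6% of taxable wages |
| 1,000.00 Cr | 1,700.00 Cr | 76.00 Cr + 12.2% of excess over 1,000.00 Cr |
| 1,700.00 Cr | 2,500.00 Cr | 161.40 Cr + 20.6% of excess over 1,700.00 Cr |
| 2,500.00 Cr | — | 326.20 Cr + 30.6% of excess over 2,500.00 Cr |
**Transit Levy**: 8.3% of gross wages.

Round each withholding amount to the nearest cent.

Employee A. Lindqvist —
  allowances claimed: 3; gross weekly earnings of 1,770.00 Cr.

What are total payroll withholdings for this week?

Provincial Income Tax: taxable = 1,770.00 Cr − 3×279.00 Cr = 933.00 Cr
  7.6% × 933.00 Cr = 70.91 Cr
Transit Levy: 8.3% × 1,770.00 Cr = 146.91 Cr
Total: 70.91 Cr + 146.91 Cr = 217.82 Cr

217.82 Cr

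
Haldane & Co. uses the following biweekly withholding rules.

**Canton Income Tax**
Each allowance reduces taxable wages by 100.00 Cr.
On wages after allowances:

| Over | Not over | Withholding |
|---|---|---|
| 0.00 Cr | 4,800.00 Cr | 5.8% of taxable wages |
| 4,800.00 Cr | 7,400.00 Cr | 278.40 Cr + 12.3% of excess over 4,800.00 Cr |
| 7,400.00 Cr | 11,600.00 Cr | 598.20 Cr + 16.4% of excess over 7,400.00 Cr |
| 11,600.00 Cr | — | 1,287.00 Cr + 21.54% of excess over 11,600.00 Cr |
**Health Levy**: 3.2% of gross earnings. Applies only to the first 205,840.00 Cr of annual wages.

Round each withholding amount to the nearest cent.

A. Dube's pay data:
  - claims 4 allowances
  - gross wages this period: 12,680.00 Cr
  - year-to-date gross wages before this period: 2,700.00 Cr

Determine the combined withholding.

Canton Income Tax: taxable = 12,680.00 Cr − 4×100.00 Cr = 12,280.00 Cr
  1,287.00 Cr + 21.54% × (12,280.00 Cr − 11,600.00 Cr) = 1,287.00 Cr + 21.54% × 680.00 Cr = 1,433.47 Cr
Health Levy: 3.2% × 12,680.00 Cr = 405.76 Cr
Total: 1,433.47 Cr + 405.76 Cr = 1,839.23 Cr

1,839.23 Cr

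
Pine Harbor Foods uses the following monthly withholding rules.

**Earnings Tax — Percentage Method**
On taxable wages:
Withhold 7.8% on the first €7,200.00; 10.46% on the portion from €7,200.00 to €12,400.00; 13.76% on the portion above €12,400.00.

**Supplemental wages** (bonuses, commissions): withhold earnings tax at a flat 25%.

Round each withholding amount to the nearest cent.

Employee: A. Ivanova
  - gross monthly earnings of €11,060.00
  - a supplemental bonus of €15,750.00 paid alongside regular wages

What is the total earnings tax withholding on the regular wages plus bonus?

€4,902.86

Earnings Tax: taxable = €11,060.00
  €561.60 + 10.46% × (€11,060.00 − €7,200.00) = €561.60 + 10.46% × €3,860.00 = €965.36
Supplemental (25% flat on bonus): 25% × €15,750.00 = €3,937.50
Total earnings tax: €965.36 + €3,937.50 = €4,902.86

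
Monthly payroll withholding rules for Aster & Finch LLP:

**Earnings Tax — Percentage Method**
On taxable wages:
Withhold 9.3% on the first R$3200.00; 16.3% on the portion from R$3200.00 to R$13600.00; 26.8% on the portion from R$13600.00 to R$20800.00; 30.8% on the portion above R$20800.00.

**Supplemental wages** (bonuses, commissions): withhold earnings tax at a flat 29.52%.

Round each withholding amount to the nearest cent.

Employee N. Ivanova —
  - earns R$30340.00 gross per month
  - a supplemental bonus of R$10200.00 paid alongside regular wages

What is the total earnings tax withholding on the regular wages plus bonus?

R$9871.76

Earnings Tax: taxable = R$30340.00
  R$3922.40 + 30.8% × (R$30340.00 − R$20800.00) = R$3922.40 + 30.8% × R$9540.00 = R$6860.72
Supplemental (29.52% flat on bonus): 29.52% × R$10200.00 = R$3011.04
Total earnings tax: R$6860.72 + R$3011.04 = R$9871.76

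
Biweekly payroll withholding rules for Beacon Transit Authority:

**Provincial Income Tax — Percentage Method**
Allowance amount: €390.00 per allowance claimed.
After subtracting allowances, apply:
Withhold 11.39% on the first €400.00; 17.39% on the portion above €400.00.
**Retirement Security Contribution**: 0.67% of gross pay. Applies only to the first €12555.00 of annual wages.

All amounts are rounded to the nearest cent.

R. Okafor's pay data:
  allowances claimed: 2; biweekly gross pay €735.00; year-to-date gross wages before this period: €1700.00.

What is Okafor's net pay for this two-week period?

€730.08

Provincial Income Tax: taxable = €735.00 − 2×€390.00 = €-45.00
  Taxable ≤ 0 → €0.00
Retirement Security Contribution: 0.67% × €735.00 = €4.92
Total withheld: €0.00 + €4.92 = €4.92
Net pay: €735.00 − €4.92 = €730.08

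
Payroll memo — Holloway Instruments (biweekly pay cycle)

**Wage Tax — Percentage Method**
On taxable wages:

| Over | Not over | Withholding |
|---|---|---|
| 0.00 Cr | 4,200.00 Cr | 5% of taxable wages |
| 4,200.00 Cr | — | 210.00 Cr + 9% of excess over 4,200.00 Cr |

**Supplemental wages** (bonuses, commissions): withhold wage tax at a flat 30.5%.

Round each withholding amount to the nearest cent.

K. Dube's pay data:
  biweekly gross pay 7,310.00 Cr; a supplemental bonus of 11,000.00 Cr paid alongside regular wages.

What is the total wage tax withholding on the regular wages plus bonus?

Wage Tax: taxable = 7,310.00 Cr
  210.00 Cr + 9% × (7,310.00 Cr − 4,200.00 Cr) = 210.00 Cr + 9% × 3,110.00 Cr = 489.90 Cr
Supplemental (30.5% flat on bonus): 30.5% × 11,000.00 Cr = 3,355.00 Cr
Total wage tax: 489.90 Cr + 3,355.00 Cr = 3,844.90 Cr

3,844.90 Cr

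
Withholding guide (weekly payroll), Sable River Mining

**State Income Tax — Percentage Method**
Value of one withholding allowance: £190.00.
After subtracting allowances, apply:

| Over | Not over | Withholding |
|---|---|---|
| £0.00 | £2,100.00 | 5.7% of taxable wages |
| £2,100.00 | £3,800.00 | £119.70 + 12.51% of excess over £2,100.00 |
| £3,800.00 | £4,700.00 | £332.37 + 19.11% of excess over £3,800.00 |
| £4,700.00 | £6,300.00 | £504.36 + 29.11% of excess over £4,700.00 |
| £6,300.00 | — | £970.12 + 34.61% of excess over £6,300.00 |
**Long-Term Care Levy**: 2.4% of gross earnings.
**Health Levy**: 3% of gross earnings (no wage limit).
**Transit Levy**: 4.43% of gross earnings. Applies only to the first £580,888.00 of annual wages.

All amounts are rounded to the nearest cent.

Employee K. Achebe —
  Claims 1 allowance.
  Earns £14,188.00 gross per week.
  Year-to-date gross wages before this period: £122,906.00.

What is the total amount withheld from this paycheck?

State Income Tax: taxable = £14,188.00 − 1×£190.00 = £13,998.00
  £970.12 + 34.61% × (£13,998.00 − £6,300.00) = £970.12 + 34.61% × £7,698.00 = £3,634.40
Long-Term Care Levy: 2.4% × £14,188.00 = £340.51
Health Levy: 3% × £14,188.00 = £425.64
Transit Levy: 4.43% × £14,188.00 = £628.53
Total: £3,634.40 + £340.51 + £425.64 + £628.53 = £5,029.08

£5,029.08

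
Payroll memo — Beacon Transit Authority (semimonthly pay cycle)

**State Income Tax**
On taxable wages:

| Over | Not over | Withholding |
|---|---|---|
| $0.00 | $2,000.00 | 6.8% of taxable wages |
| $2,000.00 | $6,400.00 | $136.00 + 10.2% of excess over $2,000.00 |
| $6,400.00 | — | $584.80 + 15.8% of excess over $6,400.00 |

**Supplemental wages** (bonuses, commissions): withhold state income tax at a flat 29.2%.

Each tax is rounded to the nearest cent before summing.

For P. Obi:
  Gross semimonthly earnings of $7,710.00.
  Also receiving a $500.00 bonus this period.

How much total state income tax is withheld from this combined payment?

$937.78

State Income Tax: taxable = $7,710.00
  $584.80 + 15.8% × ($7,710.00 − $6,400.00) = $584.80 + 15.8% × $1,310.00 = $791.78
Supplemental (29.2% flat on bonus): 29.2% × $500.00 = $146.00
Total state income tax: $791.78 + $146.00 = $937.78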